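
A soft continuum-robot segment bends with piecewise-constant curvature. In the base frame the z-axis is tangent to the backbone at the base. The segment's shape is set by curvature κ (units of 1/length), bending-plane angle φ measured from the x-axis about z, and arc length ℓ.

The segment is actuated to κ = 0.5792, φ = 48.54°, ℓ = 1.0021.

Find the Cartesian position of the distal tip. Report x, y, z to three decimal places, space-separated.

θ = κ·ℓ = 0.5792 × 1.0021 = 0.58042 rad
ρ = (1 − cos θ)/κ = (1 − 0.83623)/0.5792 = 0.28274
z = sin θ / κ = 0.54837/0.5792 = 0.94678
x = ρ cos φ = 0.28274 × cos(48.54°) = 0.18720
y = ρ sin φ = 0.28274 × sin(48.54°) = 0.21189

0.187 0.212 0.947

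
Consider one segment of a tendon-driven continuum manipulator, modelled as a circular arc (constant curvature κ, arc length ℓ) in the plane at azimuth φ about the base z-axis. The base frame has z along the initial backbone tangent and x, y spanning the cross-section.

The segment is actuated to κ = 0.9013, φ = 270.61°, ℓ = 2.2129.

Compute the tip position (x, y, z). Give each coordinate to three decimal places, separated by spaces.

0.017 -1.566 1.011

θ = κ·ℓ = 0.9013 × 2.2129 = 1.99449 rad
ρ = (1 − cos θ)/κ = (1 − -0.41113)/0.9013 = 1.56566
z = sin θ / κ = 0.91158/0.9013 = 1.01140
x = ρ cos φ = 1.56566 × cos(270.61°) = 0.01667
y = ρ sin φ = 1.56566 × sin(270.61°) = -1.56557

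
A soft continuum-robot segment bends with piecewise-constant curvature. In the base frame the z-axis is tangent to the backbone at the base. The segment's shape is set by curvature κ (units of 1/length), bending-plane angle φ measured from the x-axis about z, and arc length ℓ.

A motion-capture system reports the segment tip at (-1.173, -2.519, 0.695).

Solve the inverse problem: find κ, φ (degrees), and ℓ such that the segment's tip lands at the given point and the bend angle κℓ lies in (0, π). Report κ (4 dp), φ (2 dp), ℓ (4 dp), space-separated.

0.6774 245.03 3.9142

ρ = √(x²+y²) = √(-1.173² + -2.519²) = 2.77872
φ = atan2(y, x) mod 360° = atan2(-2.519, -1.173) = 245.0304°
|p|² = ρ² + z² = 2.77872² + 0.695² = 8.20432
κ = 2ρ / |p|² = 2×2.77872 / 8.20432 = 0.67738
θ = 2·atan2(ρ, z) = 2·atan2(2.77872, 0.695) = 2.65142 rad
ℓ = θ/κ = 2.65142/0.67738 = 3.91422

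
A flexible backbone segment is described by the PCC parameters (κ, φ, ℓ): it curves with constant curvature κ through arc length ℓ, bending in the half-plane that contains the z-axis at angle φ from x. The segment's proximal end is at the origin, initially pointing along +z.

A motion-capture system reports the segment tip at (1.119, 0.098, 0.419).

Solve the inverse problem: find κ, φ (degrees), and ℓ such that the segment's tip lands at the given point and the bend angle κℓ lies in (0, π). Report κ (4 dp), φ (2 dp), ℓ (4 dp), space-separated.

1.5630 5.01 1.5531

ρ = √(x²+y²) = √(1.119² + 0.098²) = 1.12328
φ = atan2(y, x) mod 360° = atan2(0.098, 1.119) = 5.0051°
|p|² = ρ² + z² = 1.12328² + 0.419² = 1.43733
κ = 2ρ / |p|² = 2×1.12328 / 1.43733 = 1.56302
θ = 2·atan2(ρ, z) = 2·atan2(1.12328, 0.419) = 2.42754 rad
ℓ = θ/κ = 2.42754/1.56302 = 1.55311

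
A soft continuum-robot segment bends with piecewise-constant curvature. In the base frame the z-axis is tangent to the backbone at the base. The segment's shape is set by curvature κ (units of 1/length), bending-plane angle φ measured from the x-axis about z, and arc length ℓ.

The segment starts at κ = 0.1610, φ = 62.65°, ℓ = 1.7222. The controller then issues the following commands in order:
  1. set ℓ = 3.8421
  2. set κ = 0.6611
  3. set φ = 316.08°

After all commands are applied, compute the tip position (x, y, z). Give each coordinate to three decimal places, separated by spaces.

initial: κ=0.1610, φ=62.65°, ℓ=1.7222
cmd 1: set ℓ=3.8421 → (κ,φ,ℓ)=(0.1610,62.65°,3.8421) → tip=(0.5288,1.0223,3.6017)
cmd 2: set κ=0.6611 → (κ,φ,ℓ)=(0.6611,62.65°,3.8421) → tip=(1.2679,2.4512,0.8561)
cmd 3: set φ=316.08° → (κ,φ,ℓ)=(0.6611,316.08°,3.8421) → tip=(1.9878,-1.9143,0.8561)

1.988 -1.914 0.856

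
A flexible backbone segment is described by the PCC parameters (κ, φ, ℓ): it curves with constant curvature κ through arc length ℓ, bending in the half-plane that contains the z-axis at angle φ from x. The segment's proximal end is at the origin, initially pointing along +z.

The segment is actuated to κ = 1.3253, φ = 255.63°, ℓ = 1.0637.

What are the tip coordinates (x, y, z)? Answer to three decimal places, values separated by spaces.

θ = κ·ℓ = 1.3253 × 1.0637 = 1.40972 rad
ρ = (1 − cos θ)/κ = (1 − 0.16038)/1.3253 = 0.63353
z = sin θ / κ = 0.98706/1.3253 = 0.74478
x = ρ cos φ = 0.63353 × cos(255.63°) = -0.15723
y = ρ sin φ = 0.63353 × sin(255.63°) = -0.61371

-0.157 -0.614 0.745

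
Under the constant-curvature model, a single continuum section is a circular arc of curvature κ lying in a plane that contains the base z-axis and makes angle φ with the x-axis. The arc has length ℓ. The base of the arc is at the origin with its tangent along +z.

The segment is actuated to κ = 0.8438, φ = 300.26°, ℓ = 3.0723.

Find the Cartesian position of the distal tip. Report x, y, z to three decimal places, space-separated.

1.107 -1.897 0.619

θ = κ·ℓ = 0.8438 × 3.0723 = 2.59241 rad
ρ = (1 − cos θ)/κ = (1 − -0.85295)/0.8438 = 2.19596
z = sin θ / κ = 0.52199/0.8438 = 0.61862
x = ρ cos φ = 2.19596 × cos(300.26°) = 1.10660
y = ρ sin φ = 2.19596 × sin(300.26°) = -1.89675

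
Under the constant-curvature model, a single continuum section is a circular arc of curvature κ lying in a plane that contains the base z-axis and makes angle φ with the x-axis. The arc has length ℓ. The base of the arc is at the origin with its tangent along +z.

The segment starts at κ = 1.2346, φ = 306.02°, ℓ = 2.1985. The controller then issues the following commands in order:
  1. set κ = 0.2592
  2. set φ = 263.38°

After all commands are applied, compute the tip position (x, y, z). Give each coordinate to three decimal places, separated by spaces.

-0.070 -0.606 2.081

initial: κ=1.2346, φ=306.02°, ℓ=2.1985
cmd 1: set κ=0.2592 → (κ,φ,ℓ)=(0.2592,306.02°,2.1985) → tip=(0.3585,-0.4931,2.0814)
cmd 2: set φ=263.38° → (κ,φ,ℓ)=(0.2592,263.38°,2.1985) → tip=(-0.0703,-0.6056,2.0814)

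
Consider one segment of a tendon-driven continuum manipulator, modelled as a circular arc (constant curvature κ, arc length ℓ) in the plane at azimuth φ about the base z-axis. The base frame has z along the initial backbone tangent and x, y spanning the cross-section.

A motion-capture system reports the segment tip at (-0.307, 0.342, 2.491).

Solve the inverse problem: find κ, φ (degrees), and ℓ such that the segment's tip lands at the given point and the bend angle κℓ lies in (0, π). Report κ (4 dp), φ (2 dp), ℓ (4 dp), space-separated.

0.1433 131.91 2.5471

ρ = √(x²+y²) = √(-0.307² + 0.342²) = 0.45958
φ = atan2(y, x) mod 360° = atan2(0.342, -0.307) = 131.9131°
|p|² = ρ² + z² = 0.45958² + 2.491² = 6.41629
κ = 2ρ / |p|² = 2×0.45958 / 6.41629 = 0.14325
θ = 2·atan2(ρ, z) = 2·atan2(0.45958, 2.491) = 0.36489 rad
ℓ = θ/κ = 0.36489/0.14325 = 2.54715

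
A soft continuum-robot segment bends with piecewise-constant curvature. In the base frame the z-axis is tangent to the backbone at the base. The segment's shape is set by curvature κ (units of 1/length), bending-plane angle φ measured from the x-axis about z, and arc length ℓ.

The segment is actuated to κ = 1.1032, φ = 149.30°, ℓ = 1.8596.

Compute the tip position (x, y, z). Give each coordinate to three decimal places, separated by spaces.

θ = κ·ℓ = 1.1032 × 1.8596 = 2.05151 rad
ρ = (1 − cos θ)/κ = (1 − -0.46241)/1.1032 = 1.32561
z = sin θ / κ = 0.88666/1.1032 = 0.80372
x = ρ cos φ = 1.32561 × cos(149.30°) = -1.13983
y = ρ sin φ = 1.32561 × sin(149.30°) = 0.67678

-1.140 0.677 0.804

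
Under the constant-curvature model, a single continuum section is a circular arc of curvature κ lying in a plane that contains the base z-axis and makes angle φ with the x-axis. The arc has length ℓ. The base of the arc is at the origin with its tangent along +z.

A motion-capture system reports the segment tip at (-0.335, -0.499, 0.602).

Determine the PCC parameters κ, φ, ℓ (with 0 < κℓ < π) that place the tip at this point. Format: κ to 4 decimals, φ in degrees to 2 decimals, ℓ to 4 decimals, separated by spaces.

ρ = √(x²+y²) = √(-0.335² + -0.499²) = 0.60102
φ = atan2(y, x) mod 360° = atan2(-0.499, -0.335) = 236.1249°
|p|² = ρ² + z² = 0.60102² + 0.602² = 0.72363
κ = 2ρ / |p|² = 2×0.60102 / 0.72363 = 1.66113
θ = 2·atan2(ρ, z) = 2·atan2(0.60102, 0.602) = 1.56917 rad
ℓ = θ/κ = 1.56917/1.66113 = 0.94464

1.6611 236.12 0.9446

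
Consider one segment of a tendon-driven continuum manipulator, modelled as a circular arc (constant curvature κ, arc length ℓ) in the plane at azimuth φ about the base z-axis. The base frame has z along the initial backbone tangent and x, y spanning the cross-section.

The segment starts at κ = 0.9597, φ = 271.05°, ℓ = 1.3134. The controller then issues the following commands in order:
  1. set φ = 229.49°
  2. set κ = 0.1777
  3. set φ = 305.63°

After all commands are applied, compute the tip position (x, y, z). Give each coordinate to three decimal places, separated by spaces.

0.089 -0.124 1.302

initial: κ=0.9597, φ=271.05°, ℓ=1.3134
cmd 1: set φ=229.49° → (κ,φ,ℓ)=(0.9597,229.49°,1.3134) → tip=(-0.4702,-0.5503,0.9922)
cmd 2: set κ=0.1777 → (κ,φ,ℓ)=(0.1777,229.49°,1.3134) → tip=(-0.0991,-0.1160,1.3015)
cmd 3: set φ=305.63° → (κ,φ,ℓ)=(0.1777,305.63°,1.3134) → tip=(0.0889,-0.1240,1.3015)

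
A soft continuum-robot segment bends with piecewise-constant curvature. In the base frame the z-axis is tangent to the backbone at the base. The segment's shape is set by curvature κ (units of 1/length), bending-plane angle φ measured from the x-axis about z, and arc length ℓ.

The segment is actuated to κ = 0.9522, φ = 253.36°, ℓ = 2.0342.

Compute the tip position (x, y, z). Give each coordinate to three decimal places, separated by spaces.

θ = κ·ℓ = 0.9522 × 2.0342 = 1.93697 rad
ρ = (1 − cos θ)/κ = (1 − -0.35804)/0.9522 = 1.42621
z = sin θ / κ = 0.93371/0.9522 = 0.98058
x = ρ cos φ = 1.42621 × cos(253.36°) = -0.40841
y = ρ sin φ = 1.42621 × sin(253.36°) = -1.36649

-0.408 -1.366 0.981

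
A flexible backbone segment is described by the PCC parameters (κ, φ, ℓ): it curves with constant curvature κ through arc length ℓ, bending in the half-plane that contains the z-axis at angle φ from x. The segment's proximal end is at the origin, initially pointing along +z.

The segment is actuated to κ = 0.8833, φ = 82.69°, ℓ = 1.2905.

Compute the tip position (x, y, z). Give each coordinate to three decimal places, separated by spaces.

θ = κ·ℓ = 0.8833 × 1.2905 = 1.13990 rad
ρ = (1 − cos θ)/κ = (1 − 0.41769)/0.8833 = 0.65925
z = sin θ / κ = 0.90859/0.8833 = 1.02863
x = ρ cos φ = 0.65925 × cos(82.69°) = 0.08388
y = ρ sin φ = 0.65925 × sin(82.69°) = 0.65389

0.084 0.654 1.029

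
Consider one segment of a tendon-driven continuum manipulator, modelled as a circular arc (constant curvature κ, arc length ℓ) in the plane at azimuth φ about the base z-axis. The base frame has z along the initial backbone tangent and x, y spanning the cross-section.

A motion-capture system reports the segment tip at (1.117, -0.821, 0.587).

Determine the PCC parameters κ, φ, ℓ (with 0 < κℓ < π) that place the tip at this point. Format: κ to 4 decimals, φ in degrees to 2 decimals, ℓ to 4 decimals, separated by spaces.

ρ = √(x²+y²) = √(1.117² + -0.821²) = 1.38626
φ = atan2(y, x) mod 360° = atan2(-0.821, 1.117) = 323.6839°
|p|² = ρ² + z² = 1.38626² + 0.587² = 2.26630
κ = 2ρ / |p|² = 2×1.38626 / 2.26630 = 1.22337
θ = 2·atan2(ρ, z) = 2·atan2(1.38626, 0.587) = 2.34050 rad
ℓ = θ/κ = 2.34050/1.22337 = 1.91315

1.2234 323.68 1.9131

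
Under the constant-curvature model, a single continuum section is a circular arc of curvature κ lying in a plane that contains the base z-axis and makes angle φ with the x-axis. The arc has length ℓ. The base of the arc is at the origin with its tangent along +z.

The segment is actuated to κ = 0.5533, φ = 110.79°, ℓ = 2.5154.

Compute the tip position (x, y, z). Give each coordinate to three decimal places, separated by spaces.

-0.527 1.389 1.778

θ = κ·ℓ = 0.5533 × 2.5154 = 1.39177 rad
ρ = (1 − cos θ)/κ = (1 − 0.17807)/0.5533 = 1.48550
z = sin θ / κ = 0.98402/0.5533 = 1.77845
x = ρ cos φ = 1.48550 × cos(110.79°) = -0.52727
y = ρ sin φ = 1.48550 × sin(110.79°) = 1.38878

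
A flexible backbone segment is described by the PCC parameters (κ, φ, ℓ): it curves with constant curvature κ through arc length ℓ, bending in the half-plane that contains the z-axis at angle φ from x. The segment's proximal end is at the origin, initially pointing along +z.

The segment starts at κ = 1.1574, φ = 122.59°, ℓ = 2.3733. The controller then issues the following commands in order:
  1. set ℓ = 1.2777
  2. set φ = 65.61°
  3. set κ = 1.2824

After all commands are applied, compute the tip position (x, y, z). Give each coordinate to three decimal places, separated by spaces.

0.344 0.758 0.778

initial: κ=1.1574, φ=122.59°, ℓ=2.3733
cmd 1: set ℓ=1.2777 → (κ,φ,ℓ)=(1.1574,122.59°,1.2777) → tip=(-0.4226,0.6611,0.8604)
cmd 2: set φ=65.61° → (κ,φ,ℓ)=(1.1574,65.61°,1.2777) → tip=(0.3240,0.7146,0.8604)
cmd 3: set κ=1.2824 → (κ,φ,ℓ)=(1.2824,65.61°,1.2777) → tip=(0.3438,0.7583,0.7780)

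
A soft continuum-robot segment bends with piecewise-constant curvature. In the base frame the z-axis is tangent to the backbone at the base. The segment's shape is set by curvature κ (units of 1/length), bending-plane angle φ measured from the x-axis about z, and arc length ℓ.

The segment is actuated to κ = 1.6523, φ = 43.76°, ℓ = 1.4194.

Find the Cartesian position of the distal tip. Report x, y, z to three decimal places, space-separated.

0.743 0.711 0.433

θ = κ·ℓ = 1.6523 × 1.4194 = 2.34527 rad
ρ = (1 − cos θ)/κ = (1 − -0.69934)/1.6523 = 1.02847
z = sin θ / κ = 0.71479/1.6523 = 0.43260
x = ρ cos φ = 1.02847 × cos(43.76°) = 0.74281
y = ρ sin φ = 1.02847 × sin(43.76°) = 0.71133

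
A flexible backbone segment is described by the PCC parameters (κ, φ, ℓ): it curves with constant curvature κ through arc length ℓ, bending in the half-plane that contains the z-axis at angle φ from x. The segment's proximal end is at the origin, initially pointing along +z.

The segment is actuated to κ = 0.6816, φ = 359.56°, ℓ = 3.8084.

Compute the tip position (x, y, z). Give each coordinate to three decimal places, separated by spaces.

θ = κ·ℓ = 0.6816 × 3.8084 = 2.59581 rad
ρ = (1 − cos θ)/κ = (1 − -0.85472)/0.6816 = 2.72113
z = sin θ / κ = 0.51909/0.6816 = 0.76158
x = ρ cos φ = 2.72113 × cos(359.56°) = 2.72104
y = ρ sin φ = 2.72113 × sin(359.56°) = -0.02090

2.721 -0.021 0.762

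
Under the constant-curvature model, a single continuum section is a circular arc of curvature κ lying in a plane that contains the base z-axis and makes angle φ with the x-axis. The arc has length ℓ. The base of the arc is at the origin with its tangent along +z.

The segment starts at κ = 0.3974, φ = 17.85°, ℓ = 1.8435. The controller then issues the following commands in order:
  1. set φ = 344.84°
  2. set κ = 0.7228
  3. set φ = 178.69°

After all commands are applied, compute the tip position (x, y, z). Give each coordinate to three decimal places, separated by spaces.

-1.057 0.024 1.344

initial: κ=0.3974, φ=17.85°, ℓ=1.8435
cmd 1: set φ=344.84° → (κ,φ,ℓ)=(0.3974,344.84°,1.8435) → tip=(0.6231,-0.1688,1.6830)
cmd 2: set κ=0.7228 → (κ,φ,ℓ)=(0.7228,344.84°,1.8435) → tip=(1.0201,-0.2764,1.3444)
cmd 3: set φ=178.69° → (κ,φ,ℓ)=(0.7228,178.69°,1.8435) → tip=(-1.0566,0.0242,1.3444)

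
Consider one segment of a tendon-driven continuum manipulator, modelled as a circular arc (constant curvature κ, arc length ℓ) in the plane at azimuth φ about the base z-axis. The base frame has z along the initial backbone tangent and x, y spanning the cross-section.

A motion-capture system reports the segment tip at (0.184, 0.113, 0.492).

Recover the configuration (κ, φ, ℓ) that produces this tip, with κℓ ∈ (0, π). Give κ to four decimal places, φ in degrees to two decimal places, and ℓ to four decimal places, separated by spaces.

ρ = √(x²+y²) = √(0.184² + 0.113²) = 0.21593
φ = atan2(y, x) mod 360° = atan2(0.113, 0.184) = 31.5554°
|p|² = ρ² + z² = 0.21593² + 0.492² = 0.28869
κ = 2ρ / |p|² = 2×0.21593 / 0.28869 = 1.49592
θ = 2·atan2(ρ, z) = 2·atan2(0.21593, 0.492) = 0.82713 rad
ℓ = θ/κ = 0.82713/1.49592 = 0.55293

1.4959 31.56 0.5529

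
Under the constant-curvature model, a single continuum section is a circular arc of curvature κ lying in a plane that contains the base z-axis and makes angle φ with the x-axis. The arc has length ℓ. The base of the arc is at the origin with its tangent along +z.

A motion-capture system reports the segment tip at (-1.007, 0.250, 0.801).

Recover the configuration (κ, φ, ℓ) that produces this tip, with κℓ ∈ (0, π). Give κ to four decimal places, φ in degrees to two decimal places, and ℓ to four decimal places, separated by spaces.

ρ = √(x²+y²) = √(-1.007² + 0.250²) = 1.03757
φ = atan2(y, x) mod 360° = atan2(0.250, -1.007) = 166.0575°
|p|² = ρ² + z² = 1.03757² + 0.801² = 1.71815
κ = 2ρ / |p|² = 2×1.03757 / 1.71815 = 1.20777
θ = 2·atan2(ρ, z) = 2·atan2(1.03757, 0.801) = 1.82673 rad
ℓ = θ/κ = 1.82673/1.20777 = 1.51248

1.2078 166.06 1.5125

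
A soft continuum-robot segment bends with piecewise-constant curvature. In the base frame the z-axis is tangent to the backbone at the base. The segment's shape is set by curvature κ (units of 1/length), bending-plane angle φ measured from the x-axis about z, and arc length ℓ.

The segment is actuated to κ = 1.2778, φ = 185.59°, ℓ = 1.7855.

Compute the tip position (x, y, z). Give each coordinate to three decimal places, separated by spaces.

-1.287 -0.126 0.593

θ = κ·ℓ = 1.2778 × 1.7855 = 2.28151 rad
ρ = (1 − cos θ)/κ = (1 − -0.65238)/1.2778 = 1.29314
z = sin θ / κ = 0.75790/1.2778 = 0.59313
x = ρ cos φ = 1.29314 × cos(185.59°) = -1.28699
y = ρ sin φ = 1.29314 × sin(185.59°) = -0.12596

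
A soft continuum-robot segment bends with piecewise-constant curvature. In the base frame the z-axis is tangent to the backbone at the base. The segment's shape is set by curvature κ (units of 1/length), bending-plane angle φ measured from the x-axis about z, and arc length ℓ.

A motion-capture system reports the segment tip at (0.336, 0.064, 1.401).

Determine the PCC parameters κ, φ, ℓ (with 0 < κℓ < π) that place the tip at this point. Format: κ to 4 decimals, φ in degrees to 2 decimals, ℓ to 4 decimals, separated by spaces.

ρ = √(x²+y²) = √(0.336² + 0.064²) = 0.34204
φ = atan2(y, x) mod 360° = atan2(0.064, 0.336) = 10.7843°
|p|² = ρ² + z² = 0.34204² + 1.401² = 2.07979
κ = 2ρ / |p|² = 2×0.34204 / 2.07979 = 0.32892
θ = 2·atan2(ρ, z) = 2·atan2(0.34204, 1.401) = 0.47891 rad
ℓ = θ/κ = 0.47891/0.32892 = 1.45602

0.3289 10.78 1.4560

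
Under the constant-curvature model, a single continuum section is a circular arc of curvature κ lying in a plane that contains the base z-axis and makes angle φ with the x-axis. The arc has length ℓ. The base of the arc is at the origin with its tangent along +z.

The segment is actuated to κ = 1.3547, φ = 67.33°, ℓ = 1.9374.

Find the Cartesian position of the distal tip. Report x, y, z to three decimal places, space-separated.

0.532 1.273 0.365

θ = κ·ℓ = 1.3547 × 1.9374 = 2.62460 rad
ρ = (1 − cos θ)/κ = (1 − -0.86931)/1.3547 = 1.37987
z = sin θ / κ = 0.49427/1.3547 = 0.36486
x = ρ cos φ = 1.37987 × cos(67.33°) = 0.53183
y = ρ sin φ = 1.37987 × sin(67.33°) = 1.27326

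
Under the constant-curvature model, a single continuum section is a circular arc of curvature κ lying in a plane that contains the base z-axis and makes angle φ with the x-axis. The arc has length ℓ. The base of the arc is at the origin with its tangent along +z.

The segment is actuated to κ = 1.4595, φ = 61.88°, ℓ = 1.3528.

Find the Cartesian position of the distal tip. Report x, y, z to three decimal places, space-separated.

θ = κ·ℓ = 1.4595 × 1.3528 = 1.97441 rad
ρ = (1 − cos θ)/κ = (1 − -0.39275)/1.4595 = 0.95426
z = sin θ / κ = 0.91965/1.4595 = 0.63011
x = ρ cos φ = 0.95426 × cos(61.88°) = 0.44976
y = ρ sin φ = 0.95426 × sin(61.88°) = 0.84162

0.450 0.842 0.630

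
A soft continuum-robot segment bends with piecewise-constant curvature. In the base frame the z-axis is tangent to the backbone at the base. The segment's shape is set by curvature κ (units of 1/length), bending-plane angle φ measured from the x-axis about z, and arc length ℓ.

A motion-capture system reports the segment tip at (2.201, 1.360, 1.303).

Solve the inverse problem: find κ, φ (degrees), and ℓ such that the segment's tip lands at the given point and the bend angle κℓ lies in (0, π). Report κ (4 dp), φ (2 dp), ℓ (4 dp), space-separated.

ρ = √(x²+y²) = √(2.201² + 1.360²) = 2.58728
φ = atan2(y, x) mod 360° = atan2(1.360, 2.201) = 31.7120°
|p|² = ρ² + z² = 2.58728² + 1.303² = 8.39181
κ = 2ρ / |p|² = 2×2.58728 / 8.39181 = 0.61662
θ = 2·atan2(ρ, z) = 2·atan2(2.58728, 1.303) = 2.20852 rad
ℓ = θ/κ = 2.20852/0.61662 = 3.58165

0.6166 31.71 3.5817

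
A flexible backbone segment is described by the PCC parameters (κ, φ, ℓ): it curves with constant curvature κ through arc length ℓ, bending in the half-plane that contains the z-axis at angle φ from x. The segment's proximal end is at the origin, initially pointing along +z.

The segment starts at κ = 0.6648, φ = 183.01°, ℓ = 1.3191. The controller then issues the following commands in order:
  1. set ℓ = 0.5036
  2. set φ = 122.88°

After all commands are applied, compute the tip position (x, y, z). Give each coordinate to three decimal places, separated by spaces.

initial: κ=0.6648, φ=183.01°, ℓ=1.3191
cmd 1: set ℓ=0.5036 → (κ,φ,ℓ)=(0.6648,183.01°,0.5036) → tip=(-0.0834,-0.0044,0.4942)
cmd 2: set φ=122.88° → (κ,φ,ℓ)=(0.6648,122.88°,0.5036) → tip=(-0.0453,0.0701,0.4942)

-0.045 0.070 0.494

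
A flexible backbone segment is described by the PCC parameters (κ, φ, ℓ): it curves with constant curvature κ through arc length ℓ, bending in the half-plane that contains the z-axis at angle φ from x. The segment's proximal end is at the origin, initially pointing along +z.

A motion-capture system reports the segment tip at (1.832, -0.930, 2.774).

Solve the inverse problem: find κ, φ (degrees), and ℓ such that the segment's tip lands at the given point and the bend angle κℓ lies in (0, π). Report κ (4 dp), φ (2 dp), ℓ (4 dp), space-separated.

ρ = √(x²+y²) = √(1.832² + -0.930²) = 2.05454
φ = atan2(y, x) mod 360° = atan2(-0.930, 1.832) = 333.0857°
|p|² = ρ² + z² = 2.05454² + 2.774² = 11.91620
κ = 2ρ / |p|² = 2×2.05454 / 11.91620 = 0.34483
θ = 2·atan2(ρ, z) = 2·atan2(2.05454, 2.774) = 1.27497 rad
ℓ = θ/κ = 1.27497/0.34483 = 3.69737

0.3448 333.09 3.6974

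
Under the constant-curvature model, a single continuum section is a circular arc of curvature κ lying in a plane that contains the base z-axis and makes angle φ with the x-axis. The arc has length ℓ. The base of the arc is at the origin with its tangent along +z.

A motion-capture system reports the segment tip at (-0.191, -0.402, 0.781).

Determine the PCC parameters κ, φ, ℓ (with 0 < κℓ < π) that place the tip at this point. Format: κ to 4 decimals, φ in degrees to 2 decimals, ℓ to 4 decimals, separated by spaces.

ρ = √(x²+y²) = √(-0.191² + -0.402²) = 0.44507
φ = atan2(y, x) mod 360° = atan2(-0.402, -0.191) = 244.5865°
|p|² = ρ² + z² = 0.44507² + 0.781² = 0.80805
κ = 2ρ / |p|² = 2×0.44507 / 0.80805 = 1.10159
θ = 2·atan2(ρ, z) = 2·atan2(0.44507, 0.781) = 1.03594 rad
ℓ = θ/κ = 1.03594/1.10159 = 0.94040

1.1016 244.59 0.9404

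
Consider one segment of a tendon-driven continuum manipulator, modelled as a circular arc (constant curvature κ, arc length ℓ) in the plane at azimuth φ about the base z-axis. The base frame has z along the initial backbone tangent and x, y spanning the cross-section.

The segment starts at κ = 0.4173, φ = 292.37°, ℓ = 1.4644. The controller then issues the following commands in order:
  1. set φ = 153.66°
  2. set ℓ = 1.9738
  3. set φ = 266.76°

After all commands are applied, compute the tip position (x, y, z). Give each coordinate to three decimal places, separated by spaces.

-0.043 -0.767 1.758

initial: κ=0.4173, φ=292.37°, ℓ=1.4644
cmd 1: set φ=153.66° → (κ,φ,ℓ)=(0.4173,153.66°,1.4644) → tip=(-0.3887,0.1924,1.3749)
cmd 2: set ℓ=1.9738 → (κ,φ,ℓ)=(0.4173,153.66°,1.9738) → tip=(-0.6882,0.3407,1.7581)
cmd 3: set φ=266.76° → (κ,φ,ℓ)=(0.4173,266.76°,1.9738) → tip=(-0.0434,-0.7667,1.7581)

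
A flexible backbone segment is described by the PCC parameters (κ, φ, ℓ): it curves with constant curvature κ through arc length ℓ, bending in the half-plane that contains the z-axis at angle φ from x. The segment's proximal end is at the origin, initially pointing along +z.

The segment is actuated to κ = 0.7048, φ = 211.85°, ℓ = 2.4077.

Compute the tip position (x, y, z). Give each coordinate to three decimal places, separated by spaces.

θ = κ·ℓ = 0.7048 × 2.4077 = 1.69695 rad
ρ = (1 − cos θ)/κ = (1 − -0.12582)/0.7048 = 1.59736
z = sin θ / κ = 0.99205/0.7048 = 1.40757
x = ρ cos φ = 1.59736 × cos(211.85°) = -1.35685
y = ρ sin φ = 1.59736 × sin(211.85°) = -0.84292

-1.357 -0.843 1.408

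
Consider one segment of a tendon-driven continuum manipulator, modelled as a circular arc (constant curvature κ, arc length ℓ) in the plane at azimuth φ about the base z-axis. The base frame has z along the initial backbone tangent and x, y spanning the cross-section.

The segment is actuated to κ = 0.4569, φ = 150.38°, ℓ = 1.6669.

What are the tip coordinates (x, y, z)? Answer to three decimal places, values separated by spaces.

-0.526 0.299 1.510

θ = κ·ℓ = 0.4569 × 1.6669 = 0.76161 rad
ρ = (1 − cos θ)/κ = (1 − 0.72373)/0.4569 = 0.60467
z = sin θ / κ = 0.69009/0.4569 = 1.51036
x = ρ cos φ = 0.60467 × cos(150.38°) = -0.52565
y = ρ sin φ = 0.60467 × sin(150.38°) = 0.29885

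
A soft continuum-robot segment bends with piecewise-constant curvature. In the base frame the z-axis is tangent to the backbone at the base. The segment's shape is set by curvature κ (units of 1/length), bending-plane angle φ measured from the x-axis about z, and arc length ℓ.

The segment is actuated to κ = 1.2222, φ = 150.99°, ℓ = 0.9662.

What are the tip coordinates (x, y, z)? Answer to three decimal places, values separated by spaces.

-0.444 0.246 0.757

θ = κ·ℓ = 1.2222 × 0.9662 = 1.18089 rad
ρ = (1 − cos θ)/κ = (1 − 0.38010)/1.2222 = 0.50720
z = sin θ / κ = 0.92494/1.2222 = 0.75679
x = ρ cos φ = 0.50720 × cos(150.99°) = -0.44356
y = ρ sin φ = 0.50720 × sin(150.99°) = 0.24597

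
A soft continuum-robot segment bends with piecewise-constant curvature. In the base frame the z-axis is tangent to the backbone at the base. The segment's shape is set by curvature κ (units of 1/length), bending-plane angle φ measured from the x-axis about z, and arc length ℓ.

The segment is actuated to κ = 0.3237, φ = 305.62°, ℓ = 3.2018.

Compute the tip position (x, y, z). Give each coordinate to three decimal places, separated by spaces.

0.883 -1.232 2.659

θ = κ·ℓ = 0.3237 × 3.2018 = 1.03642 rad
ρ = (1 − cos θ)/κ = (1 − 0.50930)/0.3237 = 1.51590
z = sin θ / κ = 0.86059/0.3237 = 2.65860
x = ρ cos φ = 1.51590 × cos(305.62°) = 0.88287
y = ρ sin φ = 1.51590 × sin(305.62°) = -1.23227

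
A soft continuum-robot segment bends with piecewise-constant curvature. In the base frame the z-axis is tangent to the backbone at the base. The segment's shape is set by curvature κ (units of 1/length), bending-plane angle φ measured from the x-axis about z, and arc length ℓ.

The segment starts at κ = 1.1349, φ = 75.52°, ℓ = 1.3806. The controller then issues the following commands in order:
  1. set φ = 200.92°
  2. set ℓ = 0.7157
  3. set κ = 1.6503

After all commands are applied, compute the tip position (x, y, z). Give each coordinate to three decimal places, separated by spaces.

-0.351 -0.134 0.561

initial: κ=1.1349, φ=75.52°, ℓ=1.3806
cmd 1: set φ=200.92° → (κ,φ,ℓ)=(1.1349,200.92°,1.3806) → tip=(-0.8198,-0.3134,0.8811)
cmd 2: set ℓ=0.7157 → (κ,φ,ℓ)=(1.1349,200.92°,0.7157) → tip=(-0.2569,-0.0982,0.6396)
cmd 3: set κ=1.6503 → (κ,φ,ℓ)=(1.6503,200.92°,0.7157) → tip=(-0.3510,-0.1342,0.5605)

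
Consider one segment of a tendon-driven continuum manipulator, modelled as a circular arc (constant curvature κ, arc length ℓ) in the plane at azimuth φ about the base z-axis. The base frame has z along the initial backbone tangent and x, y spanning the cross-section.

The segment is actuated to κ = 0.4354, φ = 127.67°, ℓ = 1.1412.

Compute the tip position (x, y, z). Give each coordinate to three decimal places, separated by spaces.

-0.170 0.220 1.095

θ = κ·ℓ = 0.4354 × 1.1412 = 0.49688 rad
ρ = (1 − cos θ)/κ = (1 − 0.87907)/0.4354 = 0.27773
z = sin θ / κ = 0.47668/0.4354 = 1.09482
x = ρ cos φ = 0.27773 × cos(127.67°) = -0.16973
y = ρ sin φ = 0.27773 × sin(127.67°) = 0.21984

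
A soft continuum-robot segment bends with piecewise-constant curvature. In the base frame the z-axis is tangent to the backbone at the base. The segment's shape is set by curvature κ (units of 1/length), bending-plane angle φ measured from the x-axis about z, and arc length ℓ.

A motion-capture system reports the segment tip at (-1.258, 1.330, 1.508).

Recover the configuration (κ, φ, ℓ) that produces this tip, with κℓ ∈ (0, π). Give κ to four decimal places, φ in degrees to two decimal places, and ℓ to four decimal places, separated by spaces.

ρ = √(x²+y²) = √(-1.258² + 1.330²) = 1.83070
φ = atan2(y, x) mod 360° = atan2(1.330, -1.258) = 133.4064°
|p|² = ρ² + z² = 1.83070² + 1.508² = 5.62553
κ = 2ρ / |p|² = 2×1.83070 / 5.62553 = 0.65085
θ = 2·atan2(ρ, z) = 2·atan2(1.83070, 1.508) = 1.76351 rad
ℓ = θ/κ = 1.76351/0.65085 = 2.70952

0.6509 133.41 2.7095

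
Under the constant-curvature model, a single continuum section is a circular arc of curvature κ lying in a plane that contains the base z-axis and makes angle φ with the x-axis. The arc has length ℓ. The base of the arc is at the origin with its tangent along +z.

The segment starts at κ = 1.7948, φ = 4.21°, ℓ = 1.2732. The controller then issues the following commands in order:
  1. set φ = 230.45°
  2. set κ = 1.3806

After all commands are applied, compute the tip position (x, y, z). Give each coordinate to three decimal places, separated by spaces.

-0.547 -0.662 0.712

initial: κ=1.7948, φ=4.21°, ℓ=1.2732
cmd 1: set φ=230.45° → (κ,φ,ℓ)=(1.7948,230.45°,1.2732) → tip=(-0.5872,-0.7111,0.4210)
cmd 2: set κ=1.3806 → (κ,φ,ℓ)=(1.3806,230.45°,1.2732) → tip=(-0.5470,-0.6623,0.7117)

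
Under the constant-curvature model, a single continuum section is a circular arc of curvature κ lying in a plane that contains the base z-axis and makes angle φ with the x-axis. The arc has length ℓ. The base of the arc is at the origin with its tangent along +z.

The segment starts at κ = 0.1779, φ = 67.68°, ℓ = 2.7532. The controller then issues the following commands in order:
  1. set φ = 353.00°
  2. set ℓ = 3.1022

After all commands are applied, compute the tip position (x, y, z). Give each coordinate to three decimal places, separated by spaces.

0.828 -0.102 2.947

initial: κ=0.1779, φ=67.68°, ℓ=2.7532
cmd 1: set φ=353.00° → (κ,φ,ℓ)=(0.1779,353.00°,2.7532) → tip=(0.6560,-0.0805,2.6444)
cmd 2: set ℓ=3.1022 → (κ,φ,ℓ)=(0.1779,353.00°,3.1022) → tip=(0.8283,-0.1017,2.9471)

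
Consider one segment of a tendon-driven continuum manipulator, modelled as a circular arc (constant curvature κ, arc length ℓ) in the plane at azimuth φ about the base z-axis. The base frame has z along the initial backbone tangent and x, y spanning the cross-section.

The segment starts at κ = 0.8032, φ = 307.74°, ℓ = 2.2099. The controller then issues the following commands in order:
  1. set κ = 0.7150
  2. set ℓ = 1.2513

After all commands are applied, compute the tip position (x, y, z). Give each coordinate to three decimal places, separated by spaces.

0.320 -0.414 1.091

initial: κ=0.8032, φ=307.74°, ℓ=2.2099
cmd 1: set κ=0.7150 → (κ,φ,ℓ)=(0.7150,307.74°,2.2099) → tip=(0.8640,-1.1163,1.3985)
cmd 2: set ℓ=1.2513 → (κ,φ,ℓ)=(0.7150,307.74°,1.2513) → tip=(0.3204,-0.4139,1.0909)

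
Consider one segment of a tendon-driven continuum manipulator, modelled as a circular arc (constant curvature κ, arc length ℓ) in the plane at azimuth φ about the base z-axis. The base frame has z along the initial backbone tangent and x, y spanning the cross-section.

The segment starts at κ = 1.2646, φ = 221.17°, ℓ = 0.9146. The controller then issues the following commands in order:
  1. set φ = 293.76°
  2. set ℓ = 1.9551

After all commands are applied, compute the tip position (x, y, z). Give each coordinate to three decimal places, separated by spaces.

0.568 -1.291 0.491

initial: κ=1.2646, φ=221.17°, ℓ=0.9146
cmd 1: set φ=293.76° → (κ,φ,ℓ)=(1.2646,293.76°,0.9146) → tip=(0.1904,-0.4325,0.7239)
cmd 2: set ℓ=1.9551 → (κ,φ,ℓ)=(1.2646,293.76°,1.9551) → tip=(0.5685,-1.2914,0.4905)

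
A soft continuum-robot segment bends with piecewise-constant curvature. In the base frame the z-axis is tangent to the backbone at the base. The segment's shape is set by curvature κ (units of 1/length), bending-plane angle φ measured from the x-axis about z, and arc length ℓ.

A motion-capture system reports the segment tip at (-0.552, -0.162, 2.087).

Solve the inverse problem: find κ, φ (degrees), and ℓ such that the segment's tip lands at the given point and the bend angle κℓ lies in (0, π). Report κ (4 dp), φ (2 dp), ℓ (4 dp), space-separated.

0.2455 196.36 2.1912

ρ = √(x²+y²) = √(-0.552² + -0.162²) = 0.57528
φ = atan2(y, x) mod 360° = atan2(-0.162, -0.552) = 196.3558°
|p|² = ρ² + z² = 0.57528² + 2.087² = 4.68652
κ = 2ρ / |p|² = 2×0.57528 / 4.68652 = 0.24550
θ = 2·atan2(ρ, z) = 2·atan2(0.57528, 2.087) = 0.53794 rad
ℓ = θ/κ = 0.53794/0.24550 = 2.19116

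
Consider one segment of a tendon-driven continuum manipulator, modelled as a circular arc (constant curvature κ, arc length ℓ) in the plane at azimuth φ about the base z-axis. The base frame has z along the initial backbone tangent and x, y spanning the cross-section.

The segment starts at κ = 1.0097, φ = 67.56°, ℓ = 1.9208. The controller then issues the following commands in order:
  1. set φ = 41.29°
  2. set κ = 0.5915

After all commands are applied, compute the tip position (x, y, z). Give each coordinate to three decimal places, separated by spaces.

initial: κ=1.0097, φ=67.56°, ℓ=1.9208
cmd 1: set φ=41.29° → (κ,φ,ℓ)=(1.0097,41.29°,1.9208) → tip=(1.0123,0.8890,0.9239)
cmd 2: set κ=0.5915 → (κ,φ,ℓ)=(0.5915,41.29°,1.9208) → tip=(0.7354,0.6458,1.5334)

0.735 0.646 1.533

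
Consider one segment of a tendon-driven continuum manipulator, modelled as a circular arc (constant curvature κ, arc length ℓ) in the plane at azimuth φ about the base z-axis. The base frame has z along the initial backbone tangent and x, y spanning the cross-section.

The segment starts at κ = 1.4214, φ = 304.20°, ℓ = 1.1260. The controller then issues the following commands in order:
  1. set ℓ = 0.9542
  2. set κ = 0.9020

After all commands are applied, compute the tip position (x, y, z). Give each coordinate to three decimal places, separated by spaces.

0.217 -0.319 0.841

initial: κ=1.4214, φ=304.20°, ℓ=1.1260
cmd 1: set ℓ=0.9542 → (κ,φ,ℓ)=(1.4214,304.20°,0.9542) → tip=(0.3113,-0.4580,0.6874)
cmd 2: set κ=0.9020 → (κ,φ,ℓ)=(0.9020,304.20°,0.9542) → tip=(0.2169,-0.3192,0.8407)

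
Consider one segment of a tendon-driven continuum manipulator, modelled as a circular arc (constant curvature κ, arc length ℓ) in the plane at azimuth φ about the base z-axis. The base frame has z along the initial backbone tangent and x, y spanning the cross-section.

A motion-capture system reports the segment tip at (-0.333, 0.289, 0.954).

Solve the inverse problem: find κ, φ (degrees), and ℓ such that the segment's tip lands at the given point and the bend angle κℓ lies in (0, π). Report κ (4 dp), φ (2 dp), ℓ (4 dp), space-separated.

0.7984 139.05 1.0845

ρ = √(x²+y²) = √(-0.333² + 0.289²) = 0.44092
φ = atan2(y, x) mod 360° = atan2(0.289, -0.333) = 139.0463°
|p|² = ρ² + z² = 0.44092² + 0.954² = 1.10453
κ = 2ρ / |p|² = 2×0.44092 / 1.10453 = 0.79839
θ = 2·atan2(ρ, z) = 2·atan2(0.44092, 0.954) = 0.86587 rad
ℓ = θ/κ = 0.86587/0.79839 = 1.08453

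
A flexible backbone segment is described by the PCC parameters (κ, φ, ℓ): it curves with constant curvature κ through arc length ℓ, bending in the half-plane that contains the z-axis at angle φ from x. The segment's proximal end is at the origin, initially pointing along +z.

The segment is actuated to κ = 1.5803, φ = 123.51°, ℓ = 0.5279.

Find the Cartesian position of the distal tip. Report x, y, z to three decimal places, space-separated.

θ = κ·ℓ = 1.5803 × 0.5279 = 0.83424 rad
ρ = (1 − cos θ)/κ = (1 − 0.67174)/1.5803 = 0.20772
z = sin θ / κ = 0.74079/1.5803 = 0.46876
x = ρ cos φ = 0.20772 × cos(123.51°) = -0.11468
y = ρ sin φ = 0.20772 × sin(123.51°) = 0.17319

-0.115 0.173 0.469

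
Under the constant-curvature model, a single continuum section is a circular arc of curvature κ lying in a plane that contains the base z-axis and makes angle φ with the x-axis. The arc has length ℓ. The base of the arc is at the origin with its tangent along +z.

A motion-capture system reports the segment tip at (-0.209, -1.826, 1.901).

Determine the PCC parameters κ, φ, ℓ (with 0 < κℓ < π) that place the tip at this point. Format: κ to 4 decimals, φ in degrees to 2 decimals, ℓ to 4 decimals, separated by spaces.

ρ = √(x²+y²) = √(-0.209² + -1.826²) = 1.83792
φ = atan2(y, x) mod 360° = atan2(-1.826, -0.209) = 263.4705°
|p|² = ρ² + z² = 1.83792² + 1.901² = 6.99176
κ = 2ρ / |p|² = 2×1.83792 / 6.99176 = 0.52574
θ = 2·atan2(ρ, z) = 2·atan2(1.83792, 1.901) = 1.53706 rad
ℓ = θ/κ = 1.53706/0.52574 = 2.92361

0.5257 263.47 2.9236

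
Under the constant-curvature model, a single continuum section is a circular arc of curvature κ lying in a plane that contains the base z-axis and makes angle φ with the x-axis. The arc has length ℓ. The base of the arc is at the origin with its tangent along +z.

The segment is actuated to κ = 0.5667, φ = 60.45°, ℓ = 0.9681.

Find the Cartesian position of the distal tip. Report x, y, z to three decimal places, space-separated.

θ = κ·ℓ = 0.5667 × 0.9681 = 0.54862 rad
ρ = (1 − cos θ)/κ = (1 − 0.85324)/0.5667 = 0.25897
z = sin θ / κ = 0.52151/0.5667 = 0.92026
x = ρ cos φ = 0.25897 × cos(60.45°) = 0.12772
y = ρ sin φ = 0.25897 × sin(60.45°) = 0.22528

0.128 0.225 0.920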